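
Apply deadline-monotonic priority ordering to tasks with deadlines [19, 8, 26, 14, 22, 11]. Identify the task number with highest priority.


Sort tasks by relative deadline (ascending):
  Task 2: deadline = 8
  Task 6: deadline = 11
  Task 4: deadline = 14
  Task 1: deadline = 19
  Task 5: deadline = 22
  Task 3: deadline = 26
Priority order (highest first): [2, 6, 4, 1, 5, 3]
Highest priority task = 2

2


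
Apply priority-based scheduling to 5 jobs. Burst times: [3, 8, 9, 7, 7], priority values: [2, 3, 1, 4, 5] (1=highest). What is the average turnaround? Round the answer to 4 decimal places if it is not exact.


Sort by priority (ascending = highest first):
Order: [(1, 9), (2, 3), (3, 8), (4, 7), (5, 7)]
Completion times:
  Priority 1, burst=9, C=9
  Priority 2, burst=3, C=12
  Priority 3, burst=8, C=20
  Priority 4, burst=7, C=27
  Priority 5, burst=7, C=34
Average turnaround = 102/5 = 20.4

20.4


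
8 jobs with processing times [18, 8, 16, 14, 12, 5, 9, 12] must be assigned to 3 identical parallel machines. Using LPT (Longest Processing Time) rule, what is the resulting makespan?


Sort jobs in decreasing order (LPT): [18, 16, 14, 12, 12, 9, 8, 5]
Assign each job to the least loaded machine:
  Machine 1: jobs [18, 9, 5], load = 32
  Machine 2: jobs [16, 12], load = 28
  Machine 3: jobs [14, 12, 8], load = 34
Makespan = max load = 34

34


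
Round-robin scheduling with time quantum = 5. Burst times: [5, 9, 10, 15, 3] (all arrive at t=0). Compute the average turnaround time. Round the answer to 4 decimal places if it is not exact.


Time quantum = 5
Execution trace:
  J1 runs 5 units, time = 5
  J2 runs 5 units, time = 10
  J3 runs 5 units, time = 15
  J4 runs 5 units, time = 20
  J5 runs 3 units, time = 23
  J2 runs 4 units, time = 27
  J3 runs 5 units, time = 32
  J4 runs 5 units, time = 37
  J4 runs 5 units, time = 42
Finish times: [5, 27, 32, 42, 23]
Average turnaround = 129/5 = 25.8

25.8


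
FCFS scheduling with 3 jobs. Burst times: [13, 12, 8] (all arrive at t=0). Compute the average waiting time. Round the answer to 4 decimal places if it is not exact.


FCFS order (as given): [13, 12, 8]
Waiting times:
  Job 1: wait = 0
  Job 2: wait = 13
  Job 3: wait = 25
Sum of waiting times = 38
Average waiting time = 38/3 = 12.6667

12.6667


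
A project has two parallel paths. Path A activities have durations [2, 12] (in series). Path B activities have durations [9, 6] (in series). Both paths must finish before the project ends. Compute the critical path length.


Path A total = 2 + 12 = 14
Path B total = 9 + 6 = 15
Critical path = longest path = max(14, 15) = 15

15


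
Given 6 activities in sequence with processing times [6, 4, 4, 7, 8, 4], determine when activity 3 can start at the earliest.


Activity 3 starts after activities 1 through 2 complete.
Predecessor durations: [6, 4]
ES = 6 + 4 = 10

10


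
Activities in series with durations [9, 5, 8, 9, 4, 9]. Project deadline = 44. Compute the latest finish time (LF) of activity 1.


LF(activity 1) = deadline - sum of successor durations
Successors: activities 2 through 6 with durations [5, 8, 9, 4, 9]
Sum of successor durations = 35
LF = 44 - 35 = 9

9


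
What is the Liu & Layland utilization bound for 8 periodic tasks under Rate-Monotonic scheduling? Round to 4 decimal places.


Compute 2^(1/8) = 1.0905077327
Subtract 1: 1.0905077327 - 1 = 0.0905077327
Multiply by n: 8 * 0.0905077327 = 0.7240618616
Round to 4 dp: 0.7241

0.7241


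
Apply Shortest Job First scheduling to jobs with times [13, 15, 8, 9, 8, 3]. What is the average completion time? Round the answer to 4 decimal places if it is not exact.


SJF order (ascending): [3, 8, 8, 9, 13, 15]
Completion times:
  Job 1: burst=3, C=3
  Job 2: burst=8, C=11
  Job 3: burst=8, C=19
  Job 4: burst=9, C=28
  Job 5: burst=13, C=41
  Job 6: burst=15, C=56
Average completion = 158/6 = 26.3333

26.3333


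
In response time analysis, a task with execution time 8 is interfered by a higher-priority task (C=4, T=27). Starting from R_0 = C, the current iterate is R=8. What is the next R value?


R_next = C + ceil(R_prev / T_hp) * C_hp
ceil(8 / 27) = ceil(0.2963) = 1
Interference = 1 * 4 = 4
R_next = 8 + 4 = 12

12


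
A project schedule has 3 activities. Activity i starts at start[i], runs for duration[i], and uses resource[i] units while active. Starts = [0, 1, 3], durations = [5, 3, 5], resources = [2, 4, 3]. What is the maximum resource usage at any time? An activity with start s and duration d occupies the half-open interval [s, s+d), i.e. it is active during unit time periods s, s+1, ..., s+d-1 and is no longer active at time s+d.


Each activity i is active on [start_i, start_i + duration_i).
Compute total resource usage per time slot:
  t=0: active resources = [2], total = 2
  t=1: active resources = [2, 4], total = 6
  t=2: active resources = [2, 4], total = 6
  t=3: active resources = [2, 4, 3], total = 9
  t=4: active resources = [2, 3], total = 5
  t=5: active resources = [3], total = 3
  t=6: active resources = [3], total = 3
  t=7: active resources = [3], total = 3
Peak resource demand = 9

9


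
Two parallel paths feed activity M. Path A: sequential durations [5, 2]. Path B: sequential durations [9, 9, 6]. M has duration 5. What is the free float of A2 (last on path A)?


ES(A2) = sum of predecessors on chain A = 5
EF(A2) = ES + duration = 5 + 2 = 7
Successor of A2 is M. ES(M) = max(sum(A), sum(B)) = max(7, 24) = 24
Free float = ES(successor) - EF(current) = 24 - 7 = 17

17


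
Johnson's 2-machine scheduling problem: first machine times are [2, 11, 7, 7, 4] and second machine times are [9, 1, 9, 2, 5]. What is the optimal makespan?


Apply Johnson's rule:
  Group 1 (a <= b): [(1, 2, 9), (5, 4, 5), (3, 7, 9)]
  Group 2 (a > b): [(4, 7, 2), (2, 11, 1)]
Optimal job order: [1, 5, 3, 4, 2]
Schedule:
  Job 1: M1 done at 2, M2 done at 11
  Job 5: M1 done at 6, M2 done at 16
  Job 3: M1 done at 13, M2 done at 25
  Job 4: M1 done at 20, M2 done at 27
  Job 2: M1 done at 31, M2 done at 32
Makespan = 32

32


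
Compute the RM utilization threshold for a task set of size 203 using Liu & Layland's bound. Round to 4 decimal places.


Compute 2^(1/203) = 1.0034203542
Subtract 1: 1.0034203542 - 1 = 0.0034203542
Multiply by n: 203 * 0.0034203542 = 0.6943319026
Round to 4 dp: 0.6943

0.6943


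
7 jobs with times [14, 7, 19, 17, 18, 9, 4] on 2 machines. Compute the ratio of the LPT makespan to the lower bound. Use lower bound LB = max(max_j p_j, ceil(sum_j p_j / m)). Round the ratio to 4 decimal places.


LPT order: [19, 18, 17, 14, 9, 7, 4]
Machine loads after assignment: [46, 42]
LPT makespan = 46
Lower bound = max(max_job, ceil(total/2)) = max(19, 44) = 44
Ratio = 46 / 44 = 1.0455

1.0455


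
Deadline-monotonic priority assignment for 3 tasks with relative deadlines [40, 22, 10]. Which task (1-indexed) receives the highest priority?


Sort tasks by relative deadline (ascending):
  Task 3: deadline = 10
  Task 2: deadline = 22
  Task 1: deadline = 40
Priority order (highest first): [3, 2, 1]
Highest priority task = 3

3


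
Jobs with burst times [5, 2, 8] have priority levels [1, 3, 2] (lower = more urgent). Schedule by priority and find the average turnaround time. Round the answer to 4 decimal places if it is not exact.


Sort by priority (ascending = highest first):
Order: [(1, 5), (2, 8), (3, 2)]
Completion times:
  Priority 1, burst=5, C=5
  Priority 2, burst=8, C=13
  Priority 3, burst=2, C=15
Average turnaround = 33/3 = 11.0

11.0


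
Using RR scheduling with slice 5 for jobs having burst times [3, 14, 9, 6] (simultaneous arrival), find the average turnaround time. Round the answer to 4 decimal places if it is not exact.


Time quantum = 5
Execution trace:
  J1 runs 3 units, time = 3
  J2 runs 5 units, time = 8
  J3 runs 5 units, time = 13
  J4 runs 5 units, time = 18
  J2 runs 5 units, time = 23
  J3 runs 4 units, time = 27
  J4 runs 1 units, time = 28
  J2 runs 4 units, time = 32
Finish times: [3, 32, 27, 28]
Average turnaround = 90/4 = 22.5

22.5


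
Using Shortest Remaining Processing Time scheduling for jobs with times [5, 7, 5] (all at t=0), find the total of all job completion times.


Since all jobs arrive at t=0, SRPT equals SPT ordering.
SPT order: [5, 5, 7]
Completion times:
  Job 1: p=5, C=5
  Job 2: p=5, C=10
  Job 3: p=7, C=17
Total completion time = 5 + 10 + 17 = 32

32


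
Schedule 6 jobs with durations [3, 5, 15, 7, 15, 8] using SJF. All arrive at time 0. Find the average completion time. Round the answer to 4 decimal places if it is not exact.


SJF order (ascending): [3, 5, 7, 8, 15, 15]
Completion times:
  Job 1: burst=3, C=3
  Job 2: burst=5, C=8
  Job 3: burst=7, C=15
  Job 4: burst=8, C=23
  Job 5: burst=15, C=38
  Job 6: burst=15, C=53
Average completion = 140/6 = 23.3333

23.3333


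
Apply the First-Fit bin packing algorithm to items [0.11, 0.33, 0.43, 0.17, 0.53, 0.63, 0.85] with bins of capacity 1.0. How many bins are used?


Place items sequentially using First-Fit:
  Item 0.11 -> new Bin 1
  Item 0.33 -> Bin 1 (now 0.44)
  Item 0.43 -> Bin 1 (now 0.87)
  Item 0.17 -> new Bin 2
  Item 0.53 -> Bin 2 (now 0.7)
  Item 0.63 -> new Bin 3
  Item 0.85 -> new Bin 4
Total bins used = 4

4


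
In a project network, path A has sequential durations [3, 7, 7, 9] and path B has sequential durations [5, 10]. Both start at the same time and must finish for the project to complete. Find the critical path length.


Path A total = 3 + 7 + 7 + 9 = 26
Path B total = 5 + 10 = 15
Critical path = longest path = max(26, 15) = 26

26


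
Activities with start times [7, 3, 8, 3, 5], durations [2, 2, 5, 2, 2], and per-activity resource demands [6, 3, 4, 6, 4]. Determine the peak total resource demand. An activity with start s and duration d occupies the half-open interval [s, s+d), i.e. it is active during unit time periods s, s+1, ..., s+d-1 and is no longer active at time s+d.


Each activity i is active on [start_i, start_i + duration_i).
Compute total resource usage per time slot:
  t=0: active resources = [], total = 0
  t=1: active resources = [], total = 0
  t=2: active resources = [], total = 0
  t=3: active resources = [3, 6], total = 9
  t=4: active resources = [3, 6], total = 9
  t=5: active resources = [4], total = 4
  t=6: active resources = [4], total = 4
  t=7: active resources = [6], total = 6
  t=8: active resources = [6, 4], total = 10
  t=9: active resources = [4], total = 4
  t=10: active resources = [4], total = 4
  t=11: active resources = [4], total = 4
  t=12: active resources = [4], total = 4
Peak resource demand = 10

10


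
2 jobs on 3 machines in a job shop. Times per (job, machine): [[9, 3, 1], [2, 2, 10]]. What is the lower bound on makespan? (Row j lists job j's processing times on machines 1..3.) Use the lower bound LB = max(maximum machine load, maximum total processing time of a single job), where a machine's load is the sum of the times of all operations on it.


Machine loads:
  Machine 1: 9 + 2 = 11
  Machine 2: 3 + 2 = 5
  Machine 3: 1 + 10 = 11
Max machine load = 11
Job totals:
  Job 1: 13
  Job 2: 14
Max job total = 14
Lower bound = max(11, 14) = 14

14


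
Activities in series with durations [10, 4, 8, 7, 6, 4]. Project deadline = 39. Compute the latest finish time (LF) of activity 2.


LF(activity 2) = deadline - sum of successor durations
Successors: activities 3 through 6 with durations [8, 7, 6, 4]
Sum of successor durations = 25
LF = 39 - 25 = 14

14


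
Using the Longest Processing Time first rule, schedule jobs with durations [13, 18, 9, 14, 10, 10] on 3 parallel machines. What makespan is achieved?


Sort jobs in decreasing order (LPT): [18, 14, 13, 10, 10, 9]
Assign each job to the least loaded machine:
  Machine 1: jobs [18, 9], load = 27
  Machine 2: jobs [14, 10], load = 24
  Machine 3: jobs [13, 10], load = 23
Makespan = max load = 27

27


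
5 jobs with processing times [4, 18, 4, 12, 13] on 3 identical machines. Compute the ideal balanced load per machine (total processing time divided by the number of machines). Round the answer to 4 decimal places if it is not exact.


Total processing time = 4 + 18 + 4 + 12 + 13 = 51
Number of machines = 3
Ideal balanced load = 51 / 3 = 17.0

17.0


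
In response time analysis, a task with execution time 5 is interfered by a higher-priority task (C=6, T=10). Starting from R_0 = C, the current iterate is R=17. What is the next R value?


R_next = C + ceil(R_prev / T_hp) * C_hp
ceil(17 / 10) = ceil(1.7) = 2
Interference = 2 * 6 = 12
R_next = 5 + 12 = 17
R_next = R_prev, so the iteration has converged (response time = 17).

17


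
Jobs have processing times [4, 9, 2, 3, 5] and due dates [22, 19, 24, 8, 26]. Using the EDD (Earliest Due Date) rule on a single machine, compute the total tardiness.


Sort by due date (EDD order): [(3, 8), (9, 19), (4, 22), (2, 24), (5, 26)]
Compute completion times and tardiness:
  Job 1: p=3, d=8, C=3, tardiness=max(0,3-8)=0
  Job 2: p=9, d=19, C=12, tardiness=max(0,12-19)=0
  Job 3: p=4, d=22, C=16, tardiness=max(0,16-22)=0
  Job 4: p=2, d=24, C=18, tardiness=max(0,18-24)=0
  Job 5: p=5, d=26, C=23, tardiness=max(0,23-26)=0
Total tardiness = 0

0


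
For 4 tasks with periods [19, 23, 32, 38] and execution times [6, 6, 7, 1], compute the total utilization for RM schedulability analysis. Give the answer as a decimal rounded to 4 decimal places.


Compute individual utilizations (exact fractions):
  Task 1: C/T = 6/19 (approx. 0.3158)
  Task 2: C/T = 6/23 (approx. 0.2609)
  Task 3: C/T = 7/32 (approx. 0.2188)
  Task 4: C/T = 1/38 (approx. 0.0263)
Total utilization U = 6/19 + 6/23 + 7/32 + 1/38 = 11491/13984
Rounded to 4 decimal places: U = 0.8217
RM (Liu & Layland) bound for 4 tasks = 0.756828; compare with U = 11491/13984 (approx. 0.821725)
bound < U <= 1, so the RM sufficient condition is not met (inconclusive; an exact test such as response-time analysis is needed).

0.8217


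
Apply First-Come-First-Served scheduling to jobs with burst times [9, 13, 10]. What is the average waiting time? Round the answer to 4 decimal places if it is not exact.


FCFS order (as given): [9, 13, 10]
Waiting times:
  Job 1: wait = 0
  Job 2: wait = 9
  Job 3: wait = 22
Sum of waiting times = 31
Average waiting time = 31/3 = 10.3333

10.3333


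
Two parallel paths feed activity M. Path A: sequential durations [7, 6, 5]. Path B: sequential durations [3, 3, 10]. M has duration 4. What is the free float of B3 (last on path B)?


ES(B3) = sum of predecessors on chain B = 6
EF(B3) = ES + duration = 6 + 10 = 16
Successor of B3 is M. ES(M) = max(sum(A), sum(B)) = max(18, 16) = 18
Free float = ES(successor) - EF(current) = 18 - 16 = 2

2


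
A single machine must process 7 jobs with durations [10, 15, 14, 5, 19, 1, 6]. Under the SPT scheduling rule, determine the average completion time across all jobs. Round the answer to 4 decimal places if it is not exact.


Sort jobs by processing time (SPT order): [1, 5, 6, 10, 14, 15, 19]
Compute completion times sequentially:
  Job 1: processing = 1, completes at 1
  Job 2: processing = 5, completes at 6
  Job 3: processing = 6, completes at 12
  Job 4: processing = 10, completes at 22
  Job 5: processing = 14, completes at 36
  Job 6: processing = 15, completes at 51
  Job 7: processing = 19, completes at 70
Sum of completion times = 198
Average completion time = 198/7 = 28.2857

28.2857


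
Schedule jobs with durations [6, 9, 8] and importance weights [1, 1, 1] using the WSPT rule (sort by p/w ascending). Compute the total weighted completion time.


Compute p/w ratios and sort ascending (WSPT): [(6, 1), (8, 1), (9, 1)]
Compute weighted completion times:
  Job (p=6,w=1): C=6, w*C=1*6=6
  Job (p=8,w=1): C=14, w*C=1*14=14
  Job (p=9,w=1): C=23, w*C=1*23=23
Total weighted completion time = 43

43


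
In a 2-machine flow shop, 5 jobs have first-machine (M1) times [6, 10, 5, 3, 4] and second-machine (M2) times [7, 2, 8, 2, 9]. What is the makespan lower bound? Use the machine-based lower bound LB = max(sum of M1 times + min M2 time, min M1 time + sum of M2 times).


LB1 = sum(M1 times) + min(M2 times) = 28 + 2 = 30
LB2 = min(M1 times) + sum(M2 times) = 3 + 28 = 31
Lower bound = max(LB1, LB2) = max(30, 31) = 31

31


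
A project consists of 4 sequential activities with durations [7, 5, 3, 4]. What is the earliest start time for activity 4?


Activity 4 starts after activities 1 through 3 complete.
Predecessor durations: [7, 5, 3]
ES = 7 + 5 + 3 = 15

15


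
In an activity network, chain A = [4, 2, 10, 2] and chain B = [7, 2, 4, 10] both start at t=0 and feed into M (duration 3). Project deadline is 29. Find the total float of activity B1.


Forward pass: ES(B1) = sum of predecessors on chain B = 0
EF = ES + duration = 0 + 7 = 7
Backward pass: LF(M) = deadline = 29; LS(M) = 29 - 3 = 26
LF(B1) = LS(M) - sum(successors on chain B) = 26 - 16 = 10
LS = LF - duration = 10 - 7 = 3
Total float = LS - ES = 3 - 0 = 3

3


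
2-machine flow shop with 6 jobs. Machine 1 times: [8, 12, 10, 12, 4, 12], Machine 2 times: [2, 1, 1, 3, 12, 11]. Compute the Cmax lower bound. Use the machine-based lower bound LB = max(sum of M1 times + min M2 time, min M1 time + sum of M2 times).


LB1 = sum(M1 times) + min(M2 times) = 58 + 1 = 59
LB2 = min(M1 times) + sum(M2 times) = 4 + 30 = 34
Lower bound = max(LB1, LB2) = max(59, 34) = 59

59


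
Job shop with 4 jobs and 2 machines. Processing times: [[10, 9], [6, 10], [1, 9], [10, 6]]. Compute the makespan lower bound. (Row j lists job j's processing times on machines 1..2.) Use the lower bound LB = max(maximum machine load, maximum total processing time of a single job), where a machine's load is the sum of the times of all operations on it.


Machine loads:
  Machine 1: 10 + 6 + 1 + 10 = 27
  Machine 2: 9 + 10 + 9 + 6 = 34
Max machine load = 34
Job totals:
  Job 1: 19
  Job 2: 16
  Job 3: 10
  Job 4: 16
Max job total = 19
Lower bound = max(34, 19) = 34

34


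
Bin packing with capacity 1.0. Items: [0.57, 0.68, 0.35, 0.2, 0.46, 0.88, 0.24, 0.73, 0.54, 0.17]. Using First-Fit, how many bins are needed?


Place items sequentially using First-Fit:
  Item 0.57 -> new Bin 1
  Item 0.68 -> new Bin 2
  Item 0.35 -> Bin 1 (now 0.92)
  Item 0.2 -> Bin 2 (now 0.88)
  Item 0.46 -> new Bin 3
  Item 0.88 -> new Bin 4
  Item 0.24 -> Bin 3 (now 0.7)
  Item 0.73 -> new Bin 5
  Item 0.54 -> new Bin 6
  Item 0.17 -> Bin 3 (now 0.87)
Total bins used = 6

6


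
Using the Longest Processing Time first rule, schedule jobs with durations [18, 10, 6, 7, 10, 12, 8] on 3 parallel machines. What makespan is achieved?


Sort jobs in decreasing order (LPT): [18, 12, 10, 10, 8, 7, 6]
Assign each job to the least loaded machine:
  Machine 1: jobs [18, 7], load = 25
  Machine 2: jobs [12, 8, 6], load = 26
  Machine 3: jobs [10, 10], load = 20
Makespan = max load = 26

26


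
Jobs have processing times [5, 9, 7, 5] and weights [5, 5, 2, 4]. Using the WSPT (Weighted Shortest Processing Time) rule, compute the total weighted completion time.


Compute p/w ratios and sort ascending (WSPT): [(5, 5), (5, 4), (9, 5), (7, 2)]
Compute weighted completion times:
  Job (p=5,w=5): C=5, w*C=5*5=25
  Job (p=5,w=4): C=10, w*C=4*10=40
  Job (p=9,w=5): C=19, w*C=5*19=95
  Job (p=7,w=2): C=26, w*C=2*26=52
Total weighted completion time = 212

212


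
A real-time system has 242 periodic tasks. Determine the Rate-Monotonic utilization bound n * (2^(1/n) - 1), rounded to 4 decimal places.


Compute 2^(1/242) = 1.0028683504
Subtract 1: 1.0028683504 - 1 = 0.0028683504
Multiply by n: 242 * 0.0028683504 = 0.6941407968
Round to 4 dp: 0.6941

0.6941


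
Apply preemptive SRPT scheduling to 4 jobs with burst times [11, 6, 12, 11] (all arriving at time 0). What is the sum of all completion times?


Since all jobs arrive at t=0, SRPT equals SPT ordering.
SPT order: [6, 11, 11, 12]
Completion times:
  Job 1: p=6, C=6
  Job 2: p=11, C=17
  Job 3: p=11, C=28
  Job 4: p=12, C=40
Total completion time = 6 + 17 + 28 + 40 = 91

91


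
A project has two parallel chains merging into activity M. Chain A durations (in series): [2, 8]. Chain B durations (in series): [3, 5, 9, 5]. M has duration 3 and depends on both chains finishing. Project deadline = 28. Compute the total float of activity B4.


Forward pass: ES(B4) = sum of predecessors on chain B = 17
EF = ES + duration = 17 + 5 = 22
Backward pass: LF(M) = deadline = 28; LS(M) = 28 - 3 = 25
LF(B4) = LS(M) - sum(successors on chain B) = 25 - 0 = 25
LS = LF - duration = 25 - 5 = 20
Total float = LS - ES = 20 - 17 = 3

3


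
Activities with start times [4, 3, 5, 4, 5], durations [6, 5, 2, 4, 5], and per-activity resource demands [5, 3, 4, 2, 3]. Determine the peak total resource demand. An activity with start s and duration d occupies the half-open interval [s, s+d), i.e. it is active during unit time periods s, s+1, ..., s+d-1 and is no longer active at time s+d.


Each activity i is active on [start_i, start_i + duration_i).
Compute total resource usage per time slot:
  t=0: active resources = [], total = 0
  t=1: active resources = [], total = 0
  t=2: active resources = [], total = 0
  t=3: active resources = [3], total = 3
  t=4: active resources = [5, 3, 2], total = 10
  t=5: active resources = [5, 3, 4, 2, 3], total = 17
  t=6: active resources = [5, 3, 4, 2, 3], total = 17
  t=7: active resources = [5, 3, 2, 3], total = 13
  t=8: active resources = [5, 3], total = 8
  t=9: active resources = [5, 3], total = 8
Peak resource demand = 17

17


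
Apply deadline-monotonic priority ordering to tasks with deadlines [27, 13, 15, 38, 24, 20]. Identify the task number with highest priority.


Sort tasks by relative deadline (ascending):
  Task 2: deadline = 13
  Task 3: deadline = 15
  Task 6: deadline = 20
  Task 5: deadline = 24
  Task 1: deadline = 27
  Task 4: deadline = 38
Priority order (highest first): [2, 3, 6, 5, 1, 4]
Highest priority task = 2

2


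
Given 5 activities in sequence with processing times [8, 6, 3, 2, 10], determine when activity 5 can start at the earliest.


Activity 5 starts after activities 1 through 4 complete.
Predecessor durations: [8, 6, 3, 2]
ES = 8 + 6 + 3 + 2 = 19

19


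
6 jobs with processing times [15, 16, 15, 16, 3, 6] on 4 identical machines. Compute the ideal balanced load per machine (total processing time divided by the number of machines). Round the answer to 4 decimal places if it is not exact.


Total processing time = 15 + 16 + 15 + 16 + 3 + 6 = 71
Number of machines = 4
Ideal balanced load = 71 / 4 = 17.75

17.75


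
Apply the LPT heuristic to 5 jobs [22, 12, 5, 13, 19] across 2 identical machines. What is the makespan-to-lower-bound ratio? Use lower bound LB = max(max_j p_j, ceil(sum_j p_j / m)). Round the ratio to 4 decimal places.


LPT order: [22, 19, 13, 12, 5]
Machine loads after assignment: [34, 37]
LPT makespan = 37
Lower bound = max(max_job, ceil(total/2)) = max(22, 36) = 36
Ratio = 37 / 36 = 1.0278

1.0278


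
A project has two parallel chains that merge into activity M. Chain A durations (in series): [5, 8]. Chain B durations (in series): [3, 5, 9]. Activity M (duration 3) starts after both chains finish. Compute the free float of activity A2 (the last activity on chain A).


ES(A2) = sum of predecessors on chain A = 5
EF(A2) = ES + duration = 5 + 8 = 13
Successor of A2 is M. ES(M) = max(sum(A), sum(B)) = max(13, 17) = 17
Free float = ES(successor) - EF(current) = 17 - 13 = 4

4


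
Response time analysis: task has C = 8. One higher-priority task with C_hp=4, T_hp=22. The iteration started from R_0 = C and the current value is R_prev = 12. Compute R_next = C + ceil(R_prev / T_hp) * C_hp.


R_next = C + ceil(R_prev / T_hp) * C_hp
ceil(12 / 22) = ceil(0.5455) = 1
Interference = 1 * 4 = 4
R_next = 8 + 4 = 12
R_next = R_prev, so the iteration has converged (response time = 12).

12


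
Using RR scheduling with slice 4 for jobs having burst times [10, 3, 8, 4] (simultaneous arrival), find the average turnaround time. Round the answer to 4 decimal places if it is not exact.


Time quantum = 4
Execution trace:
  J1 runs 4 units, time = 4
  J2 runs 3 units, time = 7
  J3 runs 4 units, time = 11
  J4 runs 4 units, time = 15
  J1 runs 4 units, time = 19
  J3 runs 4 units, time = 23
  J1 runs 2 units, time = 25
Finish times: [25, 7, 23, 15]
Average turnaround = 70/4 = 17.5

17.5


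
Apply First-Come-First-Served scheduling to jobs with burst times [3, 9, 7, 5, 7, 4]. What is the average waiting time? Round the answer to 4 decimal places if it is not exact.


FCFS order (as given): [3, 9, 7, 5, 7, 4]
Waiting times:
  Job 1: wait = 0
  Job 2: wait = 3
  Job 3: wait = 12
  Job 4: wait = 19
  Job 5: wait = 24
  Job 6: wait = 31
Sum of waiting times = 89
Average waiting time = 89/6 = 14.8333

14.8333


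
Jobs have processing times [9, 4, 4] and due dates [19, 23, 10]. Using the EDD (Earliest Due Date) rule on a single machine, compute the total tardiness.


Sort by due date (EDD order): [(4, 10), (9, 19), (4, 23)]
Compute completion times and tardiness:
  Job 1: p=4, d=10, C=4, tardiness=max(0,4-10)=0
  Job 2: p=9, d=19, C=13, tardiness=max(0,13-19)=0
  Job 3: p=4, d=23, C=17, tardiness=max(0,17-23)=0
Total tardiness = 0

0


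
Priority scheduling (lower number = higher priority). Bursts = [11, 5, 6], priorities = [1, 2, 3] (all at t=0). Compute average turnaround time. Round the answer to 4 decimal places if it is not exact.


Sort by priority (ascending = highest first):
Order: [(1, 11), (2, 5), (3, 6)]
Completion times:
  Priority 1, burst=11, C=11
  Priority 2, burst=5, C=16
  Priority 3, burst=6, C=22
Average turnaround = 49/3 = 16.3333

16.3333


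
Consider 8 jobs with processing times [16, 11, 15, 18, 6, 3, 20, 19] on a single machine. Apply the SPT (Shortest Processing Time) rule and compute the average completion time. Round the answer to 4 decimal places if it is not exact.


Sort jobs by processing time (SPT order): [3, 6, 11, 15, 16, 18, 19, 20]
Compute completion times sequentially:
  Job 1: processing = 3, completes at 3
  Job 2: processing = 6, completes at 9
  Job 3: processing = 11, completes at 20
  Job 4: processing = 15, completes at 35
  Job 5: processing = 16, completes at 51
  Job 6: processing = 18, completes at 69
  Job 7: processing = 19, completes at 88
  Job 8: processing = 20, completes at 108
Sum of completion times = 383
Average completion time = 383/8 = 47.875

47.875


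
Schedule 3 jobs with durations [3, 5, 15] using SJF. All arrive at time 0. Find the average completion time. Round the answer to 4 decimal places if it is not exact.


SJF order (ascending): [3, 5, 15]
Completion times:
  Job 1: burst=3, C=3
  Job 2: burst=5, C=8
  Job 3: burst=15, C=23
Average completion = 34/3 = 11.3333

11.3333


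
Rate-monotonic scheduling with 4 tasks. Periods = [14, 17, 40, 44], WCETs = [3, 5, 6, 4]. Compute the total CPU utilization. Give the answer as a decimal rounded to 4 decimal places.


Compute individual utilizations (exact fractions):
  Task 1: C/T = 3/14 (approx. 0.2143)
  Task 2: C/T = 5/17 (approx. 0.2941)
  Task 3: C/T = 6/40 = 3/20 (approx. 0.15)
  Task 4: C/T = 4/44 = 1/11 (approx. 0.0909)
Total utilization U = 3/14 + 5/17 + 3/20 + 1/11 = 19617/26180
Rounded to 4 decimal places: U = 0.7493
RM (Liu & Layland) bound for 4 tasks = 0.756828; compare with U = 19617/26180 (approx. 0.749312)
U <= bound, so schedulable by RM sufficient condition.

0.7493


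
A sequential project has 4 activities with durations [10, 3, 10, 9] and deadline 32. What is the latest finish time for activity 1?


LF(activity 1) = deadline - sum of successor durations
Successors: activities 2 through 4 with durations [3, 10, 9]
Sum of successor durations = 22
LF = 32 - 22 = 10

10


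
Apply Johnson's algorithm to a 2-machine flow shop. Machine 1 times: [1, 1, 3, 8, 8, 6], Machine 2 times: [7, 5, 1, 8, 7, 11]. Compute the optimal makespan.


Apply Johnson's rule:
  Group 1 (a <= b): [(1, 1, 7), (2, 1, 5), (6, 6, 11), (4, 8, 8)]
  Group 2 (a > b): [(5, 8, 7), (3, 3, 1)]
Optimal job order: [1, 2, 6, 4, 5, 3]
Schedule:
  Job 1: M1 done at 1, M2 done at 8
  Job 2: M1 done at 2, M2 done at 13
  Job 6: M1 done at 8, M2 done at 24
  Job 4: M1 done at 16, M2 done at 32
  Job 5: M1 done at 24, M2 done at 39
  Job 3: M1 done at 27, M2 done at 40
Makespan = 40

40


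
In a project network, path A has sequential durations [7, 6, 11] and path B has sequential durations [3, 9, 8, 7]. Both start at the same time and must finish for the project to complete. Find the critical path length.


Path A total = 7 + 6 + 11 = 24
Path B total = 3 + 9 + 8 + 7 = 27
Critical path = longest path = max(24, 27) = 27

27


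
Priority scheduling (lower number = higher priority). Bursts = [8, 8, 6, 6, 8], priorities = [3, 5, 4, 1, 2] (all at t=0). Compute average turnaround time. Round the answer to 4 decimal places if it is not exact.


Sort by priority (ascending = highest first):
Order: [(1, 6), (2, 8), (3, 8), (4, 6), (5, 8)]
Completion times:
  Priority 1, burst=6, C=6
  Priority 2, burst=8, C=14
  Priority 3, burst=8, C=22
  Priority 4, burst=6, C=28
  Priority 5, burst=8, C=36
Average turnaround = 106/5 = 21.2

21.2


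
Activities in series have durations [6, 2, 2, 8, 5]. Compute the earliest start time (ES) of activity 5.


Activity 5 starts after activities 1 through 4 complete.
Predecessor durations: [6, 2, 2, 8]
ES = 6 + 2 + 2 + 8 = 18

18


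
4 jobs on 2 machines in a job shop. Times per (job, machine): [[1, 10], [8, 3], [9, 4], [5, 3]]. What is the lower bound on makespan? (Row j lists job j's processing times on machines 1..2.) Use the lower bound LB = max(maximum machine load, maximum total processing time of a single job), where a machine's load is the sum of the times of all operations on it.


Machine loads:
  Machine 1: 1 + 8 + 9 + 5 = 23
  Machine 2: 10 + 3 + 4 + 3 = 20
Max machine load = 23
Job totals:
  Job 1: 11
  Job 2: 11
  Job 3: 13
  Job 4: 8
Max job total = 13
Lower bound = max(23, 13) = 23

23


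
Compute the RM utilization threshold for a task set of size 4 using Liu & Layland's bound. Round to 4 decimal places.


Compute 2^(1/4) = 1.1892071150
Subtract 1: 1.1892071150 - 1 = 0.1892071150
Multiply by n: 4 * 0.1892071150 = 0.7568284600
Round to 4 dp: 0.7568

0.7568


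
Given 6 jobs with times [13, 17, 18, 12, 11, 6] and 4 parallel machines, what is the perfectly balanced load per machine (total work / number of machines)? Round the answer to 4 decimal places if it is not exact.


Total processing time = 13 + 17 + 18 + 12 + 11 + 6 = 77
Number of machines = 4
Ideal balanced load = 77 / 4 = 19.25

19.25


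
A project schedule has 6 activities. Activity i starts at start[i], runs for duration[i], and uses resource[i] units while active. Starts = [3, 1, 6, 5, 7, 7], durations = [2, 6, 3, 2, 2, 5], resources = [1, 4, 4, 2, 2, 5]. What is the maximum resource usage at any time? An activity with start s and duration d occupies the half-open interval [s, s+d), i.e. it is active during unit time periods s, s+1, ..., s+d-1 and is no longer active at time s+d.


Each activity i is active on [start_i, start_i + duration_i).
Compute total resource usage per time slot:
  t=0: active resources = [], total = 0
  t=1: active resources = [4], total = 4
  t=2: active resources = [4], total = 4
  t=3: active resources = [1, 4], total = 5
  t=4: active resources = [1, 4], total = 5
  t=5: active resources = [4, 2], total = 6
  t=6: active resources = [4, 4, 2], total = 10
  t=7: active resources = [4, 2, 5], total = 11
  t=8: active resources = [4, 2, 5], total = 11
  t=9: active resources = [5], total = 5
  t=10: active resources = [5], total = 5
  t=11: active resources = [5], total = 5
Peak resource demand = 11

11


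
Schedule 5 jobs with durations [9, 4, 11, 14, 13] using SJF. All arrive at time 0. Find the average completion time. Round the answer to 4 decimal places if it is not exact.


SJF order (ascending): [4, 9, 11, 13, 14]
Completion times:
  Job 1: burst=4, C=4
  Job 2: burst=9, C=13
  Job 3: burst=11, C=24
  Job 4: burst=13, C=37
  Job 5: burst=14, C=51
Average completion = 129/5 = 25.8

25.8


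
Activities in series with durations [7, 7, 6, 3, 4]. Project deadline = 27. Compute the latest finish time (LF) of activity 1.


LF(activity 1) = deadline - sum of successor durations
Successors: activities 2 through 5 with durations [7, 6, 3, 4]
Sum of successor durations = 20
LF = 27 - 20 = 7

7


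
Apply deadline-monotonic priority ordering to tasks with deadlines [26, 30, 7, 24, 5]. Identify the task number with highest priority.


Sort tasks by relative deadline (ascending):
  Task 5: deadline = 5
  Task 3: deadline = 7
  Task 4: deadline = 24
  Task 1: deadline = 26
  Task 2: deadline = 30
Priority order (highest first): [5, 3, 4, 1, 2]
Highest priority task = 5

5


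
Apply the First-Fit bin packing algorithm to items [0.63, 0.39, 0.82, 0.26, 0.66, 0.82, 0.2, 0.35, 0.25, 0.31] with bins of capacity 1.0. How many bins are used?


Place items sequentially using First-Fit:
  Item 0.63 -> new Bin 1
  Item 0.39 -> new Bin 2
  Item 0.82 -> new Bin 3
  Item 0.26 -> Bin 1 (now 0.89)
  Item 0.66 -> new Bin 4
  Item 0.82 -> new Bin 5
  Item 0.2 -> Bin 2 (now 0.59)
  Item 0.35 -> Bin 2 (now 0.94)
  Item 0.25 -> Bin 4 (now 0.91)
  Item 0.31 -> new Bin 6
Total bins used = 6

6


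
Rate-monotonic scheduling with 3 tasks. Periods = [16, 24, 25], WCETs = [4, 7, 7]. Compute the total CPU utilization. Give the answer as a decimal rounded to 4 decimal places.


Compute individual utilizations (exact fractions):
  Task 1: C/T = 4/16 = 1/4 (approx. 0.25)
  Task 2: C/T = 7/24 (approx. 0.2917)
  Task 3: C/T = 7/25 (approx. 0.28)
Total utilization U = 1/4 + 7/24 + 7/25 = 493/600
Rounded to 4 decimal places: U = 0.8217
RM (Liu & Layland) bound for 3 tasks = 0.779763; compare with U = 493/600 (approx. 0.821667)
bound < U <= 1, so the RM sufficient condition is not met (inconclusive; an exact test such as response-time analysis is needed).

0.8217


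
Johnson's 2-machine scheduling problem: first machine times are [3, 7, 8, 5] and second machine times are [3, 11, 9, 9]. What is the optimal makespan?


Apply Johnson's rule:
  Group 1 (a <= b): [(1, 3, 3), (4, 5, 9), (2, 7, 11), (3, 8, 9)]
  Group 2 (a > b): []
Optimal job order: [1, 4, 2, 3]
Schedule:
  Job 1: M1 done at 3, M2 done at 6
  Job 4: M1 done at 8, M2 done at 17
  Job 2: M1 done at 15, M2 done at 28
  Job 3: M1 done at 23, M2 done at 37
Makespan = 37

37


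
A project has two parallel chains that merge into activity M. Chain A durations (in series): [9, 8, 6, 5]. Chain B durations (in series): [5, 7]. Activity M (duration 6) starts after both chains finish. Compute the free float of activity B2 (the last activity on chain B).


ES(B2) = sum of predecessors on chain B = 5
EF(B2) = ES + duration = 5 + 7 = 12
Successor of B2 is M. ES(M) = max(sum(A), sum(B)) = max(28, 12) = 28
Free float = ES(successor) - EF(current) = 28 - 12 = 16

16


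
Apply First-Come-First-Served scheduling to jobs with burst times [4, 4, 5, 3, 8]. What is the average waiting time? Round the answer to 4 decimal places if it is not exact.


FCFS order (as given): [4, 4, 5, 3, 8]
Waiting times:
  Job 1: wait = 0
  Job 2: wait = 4
  Job 3: wait = 8
  Job 4: wait = 13
  Job 5: wait = 16
Sum of waiting times = 41
Average waiting time = 41/5 = 8.2

8.2


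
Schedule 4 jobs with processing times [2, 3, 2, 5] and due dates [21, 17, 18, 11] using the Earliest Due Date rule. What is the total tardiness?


Sort by due date (EDD order): [(5, 11), (3, 17), (2, 18), (2, 21)]
Compute completion times and tardiness:
  Job 1: p=5, d=11, C=5, tardiness=max(0,5-11)=0
  Job 2: p=3, d=17, C=8, tardiness=max(0,8-17)=0
  Job 3: p=2, d=18, C=10, tardiness=max(0,10-18)=0
  Job 4: p=2, d=21, C=12, tardiness=max(0,12-21)=0
Total tardiness = 0

0


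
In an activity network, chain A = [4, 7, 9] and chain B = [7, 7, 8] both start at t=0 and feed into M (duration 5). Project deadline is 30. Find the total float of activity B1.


Forward pass: ES(B1) = sum of predecessors on chain B = 0
EF = ES + duration = 0 + 7 = 7
Backward pass: LF(M) = deadline = 30; LS(M) = 30 - 5 = 25
LF(B1) = LS(M) - sum(successors on chain B) = 25 - 15 = 10
LS = LF - duration = 10 - 7 = 3
Total float = LS - ES = 3 - 0 = 3

3


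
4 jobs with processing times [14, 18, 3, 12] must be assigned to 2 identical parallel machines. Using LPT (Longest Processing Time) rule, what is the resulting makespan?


Sort jobs in decreasing order (LPT): [18, 14, 12, 3]
Assign each job to the least loaded machine:
  Machine 1: jobs [18, 3], load = 21
  Machine 2: jobs [14, 12], load = 26
Makespan = max load = 26

26


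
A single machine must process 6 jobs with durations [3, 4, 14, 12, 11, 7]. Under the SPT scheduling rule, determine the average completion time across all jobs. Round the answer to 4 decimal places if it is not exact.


Sort jobs by processing time (SPT order): [3, 4, 7, 11, 12, 14]
Compute completion times sequentially:
  Job 1: processing = 3, completes at 3
  Job 2: processing = 4, completes at 7
  Job 3: processing = 7, completes at 14
  Job 4: processing = 11, completes at 25
  Job 5: processing = 12, completes at 37
  Job 6: processing = 14, completes at 51
Sum of completion times = 137
Average completion time = 137/6 = 22.8333

22.8333


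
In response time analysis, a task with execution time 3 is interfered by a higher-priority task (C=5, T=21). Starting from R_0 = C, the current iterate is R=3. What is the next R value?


R_next = C + ceil(R_prev / T_hp) * C_hp
ceil(3 / 21) = ceil(0.1429) = 1
Interference = 1 * 5 = 5
R_next = 3 + 5 = 8

8


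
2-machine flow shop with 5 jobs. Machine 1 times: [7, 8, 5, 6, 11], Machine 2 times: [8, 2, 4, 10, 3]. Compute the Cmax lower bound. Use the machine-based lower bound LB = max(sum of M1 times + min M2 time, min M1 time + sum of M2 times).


LB1 = sum(M1 times) + min(M2 times) = 37 + 2 = 39
LB2 = min(M1 times) + sum(M2 times) = 5 + 27 = 32
Lower bound = max(LB1, LB2) = max(39, 32) = 39

39


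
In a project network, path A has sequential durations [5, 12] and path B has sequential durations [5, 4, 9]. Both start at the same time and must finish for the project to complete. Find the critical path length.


Path A total = 5 + 12 = 17
Path B total = 5 + 4 + 9 = 18
Critical path = longest path = max(17, 18) = 18

18


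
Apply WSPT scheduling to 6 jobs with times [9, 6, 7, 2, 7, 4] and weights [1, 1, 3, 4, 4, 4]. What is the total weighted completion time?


Compute p/w ratios and sort ascending (WSPT): [(2, 4), (4, 4), (7, 4), (7, 3), (6, 1), (9, 1)]
Compute weighted completion times:
  Job (p=2,w=4): C=2, w*C=4*2=8
  Job (p=4,w=4): C=6, w*C=4*6=24
  Job (p=7,w=4): C=13, w*C=4*13=52
  Job (p=7,w=3): C=20, w*C=3*20=60
  Job (p=6,w=1): C=26, w*C=1*26=26
  Job (p=9,w=1): C=35, w*C=1*35=35
Total weighted completion time = 205

205


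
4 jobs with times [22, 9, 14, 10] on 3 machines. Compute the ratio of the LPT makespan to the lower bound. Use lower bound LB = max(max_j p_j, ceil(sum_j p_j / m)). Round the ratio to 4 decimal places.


LPT order: [22, 14, 10, 9]
Machine loads after assignment: [22, 14, 19]
LPT makespan = 22
Lower bound = max(max_job, ceil(total/3)) = max(22, 19) = 22
Ratio = 22 / 22 = 1.0

1.0


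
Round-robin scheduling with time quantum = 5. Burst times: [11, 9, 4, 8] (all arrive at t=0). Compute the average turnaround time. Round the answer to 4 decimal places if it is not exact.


Time quantum = 5
Execution trace:
  J1 runs 5 units, time = 5
  J2 runs 5 units, time = 10
  J3 runs 4 units, time = 14
  J4 runs 5 units, time = 19
  J1 runs 5 units, time = 24
  J2 runs 4 units, time = 28
  J4 runs 3 units, time = 31
  J1 runs 1 units, time = 32
Finish times: [32, 28, 14, 31]
Average turnaround = 105/4 = 26.25

26.25


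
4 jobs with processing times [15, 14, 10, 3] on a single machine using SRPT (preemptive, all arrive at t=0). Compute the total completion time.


Since all jobs arrive at t=0, SRPT equals SPT ordering.
SPT order: [3, 10, 14, 15]
Completion times:
  Job 1: p=3, C=3
  Job 2: p=10, C=13
  Job 3: p=14, C=27
  Job 4: p=15, C=42
Total completion time = 3 + 13 + 27 + 42 = 85

85
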